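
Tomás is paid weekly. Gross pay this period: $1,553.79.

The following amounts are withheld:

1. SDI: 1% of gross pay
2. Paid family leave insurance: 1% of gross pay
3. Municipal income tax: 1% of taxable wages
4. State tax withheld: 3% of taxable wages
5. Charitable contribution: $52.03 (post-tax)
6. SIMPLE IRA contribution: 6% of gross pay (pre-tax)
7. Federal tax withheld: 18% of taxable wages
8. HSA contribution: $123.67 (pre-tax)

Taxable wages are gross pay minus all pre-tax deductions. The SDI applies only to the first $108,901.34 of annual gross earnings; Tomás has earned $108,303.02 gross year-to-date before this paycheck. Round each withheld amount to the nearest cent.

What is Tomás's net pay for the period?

SIMPLE IRA contribution: $1,553.79 × 0.06 = $93.23
HSA contribution: $123.67
Pre-tax total = $93.23 + $123.67 = $216.90
Taxable wages = $1,553.79 − $216.90 = $1,336.89
State tax withheld: $1,336.89 × 0.03 = $40.11
Federal tax withheld: $1,336.89 × 0.18 = $240.64
Municipal income tax: $1,336.89 × 0.01 = $13.37
Paid family leave insurance: $1,553.79 × 0.01 = $15.54
SDI: only $108,901.34 − $108,303.02 = $598.32 of this check is subject → $598.32 × 0.01 = $5.98
Charitable contribution: $52.03
Total deductions = $93.23 + $123.67 + $40.11 + $240.64 + $13.37 + $15.54 + $5.98 + $52.03 = $584.57
Net pay = $1,553.79 − $584.57 = $969.22

$969.22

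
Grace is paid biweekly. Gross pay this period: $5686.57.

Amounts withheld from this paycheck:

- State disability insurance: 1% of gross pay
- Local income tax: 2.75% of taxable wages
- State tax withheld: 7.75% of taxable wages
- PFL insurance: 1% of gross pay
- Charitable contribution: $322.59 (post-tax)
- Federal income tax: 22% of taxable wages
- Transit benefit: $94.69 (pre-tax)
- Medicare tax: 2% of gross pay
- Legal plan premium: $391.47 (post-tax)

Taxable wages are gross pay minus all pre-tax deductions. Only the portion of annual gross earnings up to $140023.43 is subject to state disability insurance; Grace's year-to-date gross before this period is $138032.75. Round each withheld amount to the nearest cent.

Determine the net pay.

$2869.95

Transit benefit: $94.69
Taxable wages = $5686.57 − $94.69 = $5591.88
State tax withheld: $5591.88 × 0.0775 = $433.37
Local income tax: $5591.88 × 0.0275 = $153.78
Federal income tax: $5591.88 × 0.22 = $1230.21
PFL insurance: $5686.57 × 0.01 = $56.87
Medicare tax: $5686.57 × 0.02 = $113.73
State disability insurance: only $140023.43 − $138032.75 = $1990.68 of this check is subject → $1990.68 × 0.01 = $19.91
Charitable contribution: $322.59
Legal plan premium: $391.47
Total deductions = $94.69 + $433.37 + $153.78 + $1230.21 + $56.87 + $113.73 + $19.91 + $322.59 + $391.47 = $2816.62
Net pay = $5686.57 − $2816.62 = $2869.95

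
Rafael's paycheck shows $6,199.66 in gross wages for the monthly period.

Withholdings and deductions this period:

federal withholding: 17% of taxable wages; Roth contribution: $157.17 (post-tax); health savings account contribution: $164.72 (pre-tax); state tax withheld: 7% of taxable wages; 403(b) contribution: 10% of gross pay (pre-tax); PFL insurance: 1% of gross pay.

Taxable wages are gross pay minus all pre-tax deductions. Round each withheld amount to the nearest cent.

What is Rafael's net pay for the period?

403(b) contribution: $6,199.66 × 0.1 = $619.97
Health savings account contribution: $164.72
Pre-tax total = $619.97 + $164.72 = $784.69
Taxable wages = $6,199.66 − $784.69 = $5,414.97
Federal withholding: $5,414.97 × 0.17 = $920.54
State tax withheld: $5,414.97 × 0.07 = $379.05
PFL insurance: $6,199.66 × 0.01 = $62.00
Roth contribution: $157.17
Total deductions = $619.97 + $164.72 + $920.54 + $379.05 + $62.00 + $157.17 = $2,303.45
Net pay = $6,199.66 − $2,303.45 = $3,896.21

$3,896.21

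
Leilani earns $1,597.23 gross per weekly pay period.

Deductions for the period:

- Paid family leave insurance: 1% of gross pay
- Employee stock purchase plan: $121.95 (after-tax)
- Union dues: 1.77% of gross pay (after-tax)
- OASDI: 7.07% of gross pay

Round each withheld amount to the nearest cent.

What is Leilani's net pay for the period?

$1,318.12

OASDI: $1,597.23 × 0.0707 = $112.92
Paid family leave insurance: $1,597.23 × 0.01 = $15.97
Employee stock purchase plan: $121.95
Union dues: $1,597.23 × 0.0177 = $28.27
Total deductions = $112.92 + $15.97 + $121.95 + $28.27 = $279.11
Net pay = $1,597.23 − $279.11 = $1,318.12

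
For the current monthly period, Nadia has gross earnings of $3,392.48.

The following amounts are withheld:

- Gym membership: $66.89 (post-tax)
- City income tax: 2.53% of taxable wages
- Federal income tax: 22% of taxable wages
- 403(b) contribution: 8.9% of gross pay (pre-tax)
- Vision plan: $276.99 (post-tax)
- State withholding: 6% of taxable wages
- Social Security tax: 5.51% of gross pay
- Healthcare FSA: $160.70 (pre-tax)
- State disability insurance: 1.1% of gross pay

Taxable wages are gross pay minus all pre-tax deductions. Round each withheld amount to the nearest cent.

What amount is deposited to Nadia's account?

403(b) contribution: $3,392.48 × 0.089 = $301.93
Healthcare FSA: $160.70
Pre-tax total = $301.93 + $160.70 = $462.63
Taxable wages = $3,392.48 − $462.63 = $2,929.85
State withholding: $2,929.85 × 0.06 = $175.79
Federal income tax: $2,929.85 × 0.22 = $644.57
City income tax: $2,929.85 × 0.0253 = $74.13
Social Security tax: $3,392.48 × 0.0551 = $186.93
State disability insurance: $3,392.48 × 0.011 = $37.32
Vision plan: $276.99
Gym membership: $66.89
Total deductions = $301.93 + $160.70 + $175.79 + $644.57 + $74.13 + $186.93 + $37.32 + $276.99 + $66.89 = $1,925.25
Net pay = $3,392.48 − $1,925.25 = $1,467.23

$1,467.23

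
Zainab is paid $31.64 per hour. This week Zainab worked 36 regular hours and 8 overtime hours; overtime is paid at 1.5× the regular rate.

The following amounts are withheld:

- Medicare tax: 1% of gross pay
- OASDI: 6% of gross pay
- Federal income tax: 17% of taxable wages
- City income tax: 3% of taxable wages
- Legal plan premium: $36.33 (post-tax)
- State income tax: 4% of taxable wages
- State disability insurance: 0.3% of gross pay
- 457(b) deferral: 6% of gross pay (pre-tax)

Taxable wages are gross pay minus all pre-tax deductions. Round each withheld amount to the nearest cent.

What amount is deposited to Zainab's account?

Regular pay: 36 × $31.64 = $1,139.04
Overtime pay: 8 × $31.64 × 1.5 = $379.68
Gross pay = $1,139.04 + $379.68 = $1,518.72
457(b) deferral: $1,518.72 × 0.06 = $91.12
Taxable wages = $1,518.72 − $91.12 = $1,427.60
City income tax: $1,427.60 × 0.03 = $42.83
State income tax: $1,427.60 × 0.04 = $57.10
Federal income tax: $1,427.60 × 0.17 = $242.69
OASDI: $1,518.72 × 0.06 = $91.12
State disability insurance: $1,518.72 × 0.003 = $4.56
Medicare tax: $1,518.72 × 0.01 = $15.19
Legal plan premium: $36.33
Total deductions = $91.12 + $42.83 + $57.10 + $242.69 + $91.12 + $4.56 + $15.19 + $36.33 = $580.94
Net pay = $1,518.72 − $580.94 = $937.78

$937.78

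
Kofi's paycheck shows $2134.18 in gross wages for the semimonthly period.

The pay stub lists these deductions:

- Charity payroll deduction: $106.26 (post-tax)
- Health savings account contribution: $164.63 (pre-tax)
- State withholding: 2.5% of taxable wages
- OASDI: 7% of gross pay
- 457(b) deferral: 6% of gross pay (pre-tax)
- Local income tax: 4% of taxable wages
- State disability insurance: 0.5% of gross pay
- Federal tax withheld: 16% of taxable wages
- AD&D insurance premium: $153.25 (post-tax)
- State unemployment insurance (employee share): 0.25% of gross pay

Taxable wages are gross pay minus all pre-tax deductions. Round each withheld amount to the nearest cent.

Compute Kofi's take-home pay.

Health savings account contribution: $164.63
457(b) deferral: $2134.18 × 0.06 = $128.05
Pre-tax total = $164.63 + $128.05 = $292.68
Taxable wages = $2134.18 − $292.68 = $1841.50
State withholding: $1841.50 × 0.025 = $46.04
Federal tax withheld: $1841.50 × 0.16 = $294.64
Local income tax: $1841.50 × 0.04 = $73.66
State unemployment insurance (employee share): $2134.18 × 0.0025 = $5.34
OASDI: $2134.18 × 0.07 = $149.39
State disability insurance: $2134.18 × 0.005 = $10.67
Charity payroll deduction: $106.26
AD&D insurance premium: $153.25
Total deductions = $164.63 + $128.05 + $46.04 + $294.64 + $73.66 + $5.34 + $149.39 + $10.67 + $106.26 + $153.25 = $1131.93
Net pay = $2134.18 − $1131.93 = $1002.25

$1002.25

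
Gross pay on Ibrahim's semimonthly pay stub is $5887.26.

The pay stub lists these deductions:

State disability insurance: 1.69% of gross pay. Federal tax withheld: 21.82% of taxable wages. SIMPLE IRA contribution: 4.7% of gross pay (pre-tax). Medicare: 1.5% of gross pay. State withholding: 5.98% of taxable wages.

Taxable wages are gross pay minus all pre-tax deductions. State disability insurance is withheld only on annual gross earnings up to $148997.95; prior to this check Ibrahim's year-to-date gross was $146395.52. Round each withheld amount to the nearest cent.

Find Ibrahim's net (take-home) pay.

$3918.54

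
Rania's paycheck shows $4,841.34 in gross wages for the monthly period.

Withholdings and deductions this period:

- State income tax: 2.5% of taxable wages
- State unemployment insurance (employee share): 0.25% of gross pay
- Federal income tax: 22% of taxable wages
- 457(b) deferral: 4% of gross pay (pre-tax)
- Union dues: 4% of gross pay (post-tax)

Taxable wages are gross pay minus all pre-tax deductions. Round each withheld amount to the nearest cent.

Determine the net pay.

$3,303.26

457(b) deferral: $4,841.34 × 0.04 = $193.65
Taxable wages = $4,841.34 − $193.65 = $4,647.69
Federal income tax: $4,647.69 × 0.22 = $1,022.49
State income tax: $4,647.69 × 0.025 = $116.19
State unemployment insurance (employee share): $4,841.34 × 0.0025 = $12.10
Union dues: $4,841.34 × 0.04 = $193.65
Total deductions = $193.65 + $1,022.49 + $116.19 + $12.10 + $193.65 = $1,538.08
Net pay = $4,841.34 − $1,538.08 = $3,303.26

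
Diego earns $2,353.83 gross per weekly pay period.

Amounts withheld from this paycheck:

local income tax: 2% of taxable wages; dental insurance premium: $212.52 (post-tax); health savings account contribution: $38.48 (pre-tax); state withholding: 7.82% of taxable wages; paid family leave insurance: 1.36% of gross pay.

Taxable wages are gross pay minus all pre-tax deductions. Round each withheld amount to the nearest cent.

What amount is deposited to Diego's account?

Health savings account contribution: $38.48
Taxable wages = $2,353.83 − $38.48 = $2,315.35
State withholding: $2,315.35 × 0.0782 = $181.06
Local income tax: $2,315.35 × 0.02 = $46.31
Paid family leave insurance: $2,353.83 × 0.0136 = $32.01
Dental insurance premium: $212.52
Total deductions = $38.48 + $181.06 + $46.31 + $32.01 + $212.52 = $510.38
Net pay = $2,353.83 − $510.38 = $1,843.45

$1,843.45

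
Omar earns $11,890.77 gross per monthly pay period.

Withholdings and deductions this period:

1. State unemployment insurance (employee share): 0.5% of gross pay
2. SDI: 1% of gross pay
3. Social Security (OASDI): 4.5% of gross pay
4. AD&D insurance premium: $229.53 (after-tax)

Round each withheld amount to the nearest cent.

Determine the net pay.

Social Security (OASDI): $11,890.77 × 0.045 = $535.08
SDI: $11,890.77 × 0.01 = $118.91
State unemployment insurance (employee share): $11,890.77 × 0.005 = $59.45
AD&D insurance premium: $229.53
Total deductions = $535.08 + $118.91 + $59.45 + $229.53 = $942.97
Net pay = $11,890.77 − $942.97 = $10,947.80

$10,947.80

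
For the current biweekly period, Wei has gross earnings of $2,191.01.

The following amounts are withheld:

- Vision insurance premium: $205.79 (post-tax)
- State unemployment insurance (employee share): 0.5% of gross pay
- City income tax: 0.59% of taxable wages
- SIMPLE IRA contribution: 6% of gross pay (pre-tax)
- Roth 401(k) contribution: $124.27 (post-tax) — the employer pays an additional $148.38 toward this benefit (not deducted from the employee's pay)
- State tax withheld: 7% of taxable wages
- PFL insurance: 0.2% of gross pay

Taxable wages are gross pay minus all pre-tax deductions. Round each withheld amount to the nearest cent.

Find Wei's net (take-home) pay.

$1,557.83

SIMPLE IRA contribution: $2,191.01 × 0.06 = $131.46
Taxable wages = $2,191.01 − $131.46 = $2,059.55
State tax withheld: $2,059.55 × 0.07 = $144.17
City income tax: $2,059.55 × 0.0059 = $12.15
State unemployment insurance (employee share): $2,191.01 × 0.005 = $10.96
PFL insurance: $2,191.01 × 0.002 = $4.38
Roth 401(k) contribution: $124.27
Vision insurance premium: $205.79
(Employer's $148.38 toward Roth 401(k) contribution is not withheld from the employee.)
Total deductions = $131.46 + $144.17 + $12.15 + $10.96 + $4.38 + $124.27 + $205.79 = $633.18
Net pay = $2,191.01 − $633.18 = $1,557.83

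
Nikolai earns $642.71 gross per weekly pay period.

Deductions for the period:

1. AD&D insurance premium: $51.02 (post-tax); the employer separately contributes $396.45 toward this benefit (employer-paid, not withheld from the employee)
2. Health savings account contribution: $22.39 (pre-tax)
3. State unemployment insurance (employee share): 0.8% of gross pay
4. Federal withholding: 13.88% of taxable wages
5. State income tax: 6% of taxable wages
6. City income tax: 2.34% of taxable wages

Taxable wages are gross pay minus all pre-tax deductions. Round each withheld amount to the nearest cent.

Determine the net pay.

$426.32

Health savings account contribution: $22.39
Taxable wages = $642.71 − $22.39 = $620.32
City income tax: $620.32 × 0.0234 = $14.52
Federal withholding: $620.32 × 0.1388 = $86.10
State income tax: $620.32 × 0.06 = $37.22
State unemployment insurance (employee share): $642.71 × 0.008 = $5.14
AD&D insurance premium: $51.02
(Employer's $396.45 toward AD&D insurance premium is not withheld from the employee.)
Total deductions = $22.39 + $14.52 + $86.10 + $37.22 + $5.14 + $51.02 = $216.39
Net pay = $642.71 − $216.39 = $426.32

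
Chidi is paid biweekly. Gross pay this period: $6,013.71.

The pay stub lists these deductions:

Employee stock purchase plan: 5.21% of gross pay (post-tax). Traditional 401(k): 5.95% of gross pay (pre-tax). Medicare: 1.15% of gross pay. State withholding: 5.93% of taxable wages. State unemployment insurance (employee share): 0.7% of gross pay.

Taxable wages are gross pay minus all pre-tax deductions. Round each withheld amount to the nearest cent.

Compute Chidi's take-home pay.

$4,895.93

Traditional 401(k): $6,013.71 × 0.0595 = $357.82
Taxable wages = $6,013.71 − $357.82 = $5,655.89
State withholding: $5,655.89 × 0.0593 = $335.39
State unemployment insurance (employee share): $6,013.71 × 0.007 = $42.10
Medicare: $6,013.71 × 0.0115 = $69.16
Employee stock purchase plan: $6,013.71 × 0.0521 = $313.31
Total deductions = $357.82 + $335.39 + $42.10 + $69.16 + $313.31 = $1,117.78
Net pay = $6,013.71 − $1,117.78 = $4,895.93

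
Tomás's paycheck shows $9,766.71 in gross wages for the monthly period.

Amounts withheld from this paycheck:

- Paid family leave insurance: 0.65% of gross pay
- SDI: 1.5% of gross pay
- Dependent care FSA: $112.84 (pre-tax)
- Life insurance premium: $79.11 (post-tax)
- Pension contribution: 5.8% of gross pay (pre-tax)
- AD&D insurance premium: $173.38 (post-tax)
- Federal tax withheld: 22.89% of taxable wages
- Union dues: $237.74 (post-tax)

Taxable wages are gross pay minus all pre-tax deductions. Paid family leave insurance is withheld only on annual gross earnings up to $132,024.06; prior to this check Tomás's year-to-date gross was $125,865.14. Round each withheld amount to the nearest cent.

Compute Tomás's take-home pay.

$6,330.53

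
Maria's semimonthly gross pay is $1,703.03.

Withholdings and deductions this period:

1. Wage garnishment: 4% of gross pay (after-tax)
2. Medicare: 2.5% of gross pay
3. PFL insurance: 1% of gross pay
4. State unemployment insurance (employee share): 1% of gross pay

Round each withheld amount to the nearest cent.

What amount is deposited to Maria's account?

PFL insurance: $1,703.03 × 0.01 = $17.03
Medicare: $1,703.03 × 0.025 = $42.58
State unemployment insurance (employee share): $1,703.03 × 0.01 = $17.03
Wage garnishment: $1,703.03 × 0.04 = $68.12
Total deductions = $17.03 + $42.58 + $17.03 + $68.12 = $144.76
Net pay = $1,703.03 − $144.76 = $1,558.27

$1,558.27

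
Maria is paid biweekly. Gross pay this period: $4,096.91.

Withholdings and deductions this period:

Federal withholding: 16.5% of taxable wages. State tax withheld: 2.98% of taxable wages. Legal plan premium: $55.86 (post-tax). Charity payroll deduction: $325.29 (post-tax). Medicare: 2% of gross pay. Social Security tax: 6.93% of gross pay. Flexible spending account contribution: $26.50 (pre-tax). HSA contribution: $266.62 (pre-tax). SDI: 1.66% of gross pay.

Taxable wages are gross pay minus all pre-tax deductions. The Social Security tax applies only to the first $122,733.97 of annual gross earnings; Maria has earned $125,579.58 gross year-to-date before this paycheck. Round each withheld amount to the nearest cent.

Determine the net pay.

Flexible spending account contribution: $26.50
HSA contribution: $266.62
Pre-tax total = $26.50 + $266.62 = $293.12
Taxable wages = $4,096.91 − $293.12 = $3,803.79
State tax withheld: $3,803.79 × 0.0298 = $113.35
Federal withholding: $3,803.79 × 0.165 = $627.63
Social Security tax: annual cap $122,733.97 already reached (YTD $125,579.58), so $0.00
Medicare: $4,096.91 × 0.02 = $81.94
SDI: $4,096.91 × 0.0166 = $68.01
Charity payroll deduction: $325.29
Legal plan premium: $55.86
Total deductions = $26.50 + $266.62 + $113.35 + $627.63 + $0.00 + $81.94 + $68.01 + $325.29 + $55.86 = $1,565.20
Net pay = $4,096.91 − $1,565.20 = $2,531.71

$2,531.71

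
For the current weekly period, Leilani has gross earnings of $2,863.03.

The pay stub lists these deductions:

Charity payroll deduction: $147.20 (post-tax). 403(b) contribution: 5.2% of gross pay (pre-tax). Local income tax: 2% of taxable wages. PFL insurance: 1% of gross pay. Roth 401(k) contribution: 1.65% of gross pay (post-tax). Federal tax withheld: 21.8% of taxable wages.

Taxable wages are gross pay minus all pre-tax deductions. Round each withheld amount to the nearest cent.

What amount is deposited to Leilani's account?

$1,845.12

403(b) contribution: $2,863.03 × 0.052 = $148.88
Taxable wages = $2,863.03 − $148.88 = $2,714.15
Local income tax: $2,714.15 × 0.02 = $54.28
Federal tax withheld: $2,714.15 × 0.218 = $591.68
PFL insurance: $2,863.03 × 0.01 = $28.63
Roth 401(k) contribution: $2,863.03 × 0.0165 = $47.24
Charity payroll deduction: $147.20
Total deductions = $148.88 + $54.28 + $591.68 + $28.63 + $47.24 + $147.20 = $1,017.91
Net pay = $2,863.03 − $1,017.91 = $1,845.12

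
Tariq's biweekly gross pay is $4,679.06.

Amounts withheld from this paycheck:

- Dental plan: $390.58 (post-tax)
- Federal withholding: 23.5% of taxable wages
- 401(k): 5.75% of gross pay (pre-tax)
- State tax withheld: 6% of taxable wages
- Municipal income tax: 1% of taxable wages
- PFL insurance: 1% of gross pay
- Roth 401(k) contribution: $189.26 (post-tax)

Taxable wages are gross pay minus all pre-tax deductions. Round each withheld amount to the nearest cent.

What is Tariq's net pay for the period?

$2,438.33

401(k): $4,679.06 × 0.0575 = $269.05
Taxable wages = $4,679.06 − $269.05 = $4,410.01
Federal withholding: $4,410.01 × 0.235 = $1,036.35
Municipal income tax: $4,410.01 × 0.01 = $44.10
State tax withheld: $4,410.01 × 0.06 = $264.60
PFL insurance: $4,679.06 × 0.01 = $46.79
Dental plan: $390.58
Roth 401(k) contribution: $189.26
Total deductions = $269.05 + $1,036.35 + $44.10 + $264.60 + $46.79 + $390.58 + $189.26 = $2,240.73
Net pay = $4,679.06 − $2,240.73 = $2,438.33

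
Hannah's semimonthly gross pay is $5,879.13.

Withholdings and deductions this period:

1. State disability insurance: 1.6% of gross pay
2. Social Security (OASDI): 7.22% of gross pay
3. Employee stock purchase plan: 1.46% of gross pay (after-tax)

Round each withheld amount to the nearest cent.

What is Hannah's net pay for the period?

State disability insurance: $5,879.13 × 0.016 = $94.07
Social Security (OASDI): $5,879.13 × 0.0722 = $424.47
Employee stock purchase plan: $5,879.13 × 0.0146 = $85.84
Total deductions = $94.07 + $424.47 + $85.84 = $604.38
Net pay = $5,879.13 − $604.38 = $5,274.75

$5,274.75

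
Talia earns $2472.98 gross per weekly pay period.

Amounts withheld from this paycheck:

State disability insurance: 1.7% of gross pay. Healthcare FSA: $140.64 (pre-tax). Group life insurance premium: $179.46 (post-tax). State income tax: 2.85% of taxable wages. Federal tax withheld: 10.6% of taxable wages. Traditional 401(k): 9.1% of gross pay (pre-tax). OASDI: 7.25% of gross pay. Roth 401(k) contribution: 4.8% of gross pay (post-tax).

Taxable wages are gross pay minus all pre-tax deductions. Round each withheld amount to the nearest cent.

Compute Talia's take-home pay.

$1304.38

Traditional 401(k): $2472.98 × 0.091 = $225.04
Healthcare FSA: $140.64
Pre-tax total = $225.04 + $140.64 = $365.68
Taxable wages = $2472.98 − $365.68 = $2107.30
State income tax: $2107.30 × 0.0285 = $60.06
Federal tax withheld: $2107.30 × 0.106 = $223.37
OASDI: $2472.98 × 0.0725 = $179.29
State disability insurance: $2472.98 × 0.017 = $42.04
Group life insurance premium: $179.46
Roth 401(k) contribution: $2472.98 × 0.048 = $118.70
Total deductions = $225.04 + $140.64 + $60.06 + $223.37 + $179.29 + $42.04 + $179.46 + $118.70 = $1168.60
Net pay = $2472.98 − $1168.60 = $1304.38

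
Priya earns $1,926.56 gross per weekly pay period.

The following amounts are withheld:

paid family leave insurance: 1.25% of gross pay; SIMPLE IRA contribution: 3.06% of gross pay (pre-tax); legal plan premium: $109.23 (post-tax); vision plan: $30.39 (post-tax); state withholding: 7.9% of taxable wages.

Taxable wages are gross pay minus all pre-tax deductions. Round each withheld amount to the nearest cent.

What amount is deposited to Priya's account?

$1,556.37

SIMPLE IRA contribution: $1,926.56 × 0.0306 = $58.95
Taxable wages = $1,926.56 − $58.95 = $1,867.61
State withholding: $1,867.61 × 0.079 = $147.54
Paid family leave insurance: $1,926.56 × 0.0125 = $24.08
Legal plan premium: $109.23
Vision plan: $30.39
Total deductions = $58.95 + $147.54 + $24.08 + $109.23 + $30.39 = $370.19
Net pay = $1,926.56 − $370.19 = $1,556.37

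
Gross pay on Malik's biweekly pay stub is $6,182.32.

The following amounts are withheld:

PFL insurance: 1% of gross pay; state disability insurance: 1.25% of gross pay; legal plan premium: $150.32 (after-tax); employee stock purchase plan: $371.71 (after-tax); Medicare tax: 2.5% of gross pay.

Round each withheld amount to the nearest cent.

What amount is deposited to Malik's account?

$5,366.63

State disability insurance: $6,182.32 × 0.0125 = $77.28
PFL insurance: $6,182.32 × 0.01 = $61.82
Medicare tax: $6,182.32 × 0.025 = $154.56
Legal plan premium: $150.32
Employee stock purchase plan: $371.71
Total deductions = $77.28 + $61.82 + $154.56 + $150.32 + $371.71 = $815.69
Net pay = $6,182.32 − $815.69 = $5,366.63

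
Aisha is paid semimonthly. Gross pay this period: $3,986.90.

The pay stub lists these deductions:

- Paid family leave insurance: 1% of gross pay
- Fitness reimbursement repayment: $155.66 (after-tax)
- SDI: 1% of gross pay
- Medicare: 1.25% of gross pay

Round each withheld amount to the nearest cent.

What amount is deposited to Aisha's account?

$3,701.66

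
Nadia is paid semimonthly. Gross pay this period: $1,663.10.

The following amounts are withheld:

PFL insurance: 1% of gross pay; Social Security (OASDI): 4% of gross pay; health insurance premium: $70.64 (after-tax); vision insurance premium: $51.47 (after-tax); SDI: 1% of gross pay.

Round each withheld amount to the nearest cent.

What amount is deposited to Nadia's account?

$1,441.21

PFL insurance: $1,663.10 × 0.01 = $16.63
Social Security (OASDI): $1,663.10 × 0.04 = $66.52
SDI: $1,663.10 × 0.01 = $16.63
Health insurance premium: $70.64
Vision insurance premium: $51.47
Total deductions = $16.63 + $66.52 + $16.63 + $70.64 + $51.47 = $221.89
Net pay = $1,663.10 − $221.89 = $1,441.21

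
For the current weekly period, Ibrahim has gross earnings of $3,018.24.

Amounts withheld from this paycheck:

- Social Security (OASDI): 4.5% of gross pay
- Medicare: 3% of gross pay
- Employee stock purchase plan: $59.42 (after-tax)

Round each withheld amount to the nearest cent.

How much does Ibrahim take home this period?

Medicare: $3,018.24 × 0.03 = $90.55
Social Security (OASDI): $3,018.24 × 0.045 = $135.82
Employee stock purchase plan: $59.42
Total deductions = $90.55 + $135.82 + $59.42 = $285.79
Net pay = $3,018.24 − $285.79 = $2,732.45

$2,732.45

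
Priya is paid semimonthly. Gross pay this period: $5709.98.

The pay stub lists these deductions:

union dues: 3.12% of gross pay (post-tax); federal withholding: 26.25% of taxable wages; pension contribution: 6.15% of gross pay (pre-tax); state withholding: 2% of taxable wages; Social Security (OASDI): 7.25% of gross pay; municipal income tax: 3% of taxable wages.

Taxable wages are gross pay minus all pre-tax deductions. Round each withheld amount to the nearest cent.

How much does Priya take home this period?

$3092.07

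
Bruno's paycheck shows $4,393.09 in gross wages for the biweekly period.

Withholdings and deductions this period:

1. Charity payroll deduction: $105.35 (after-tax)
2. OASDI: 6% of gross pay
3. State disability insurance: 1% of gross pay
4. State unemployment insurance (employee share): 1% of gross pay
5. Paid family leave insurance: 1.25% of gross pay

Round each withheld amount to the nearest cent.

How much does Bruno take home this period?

$3,881.38

State unemployment insurance (employee share): $4,393.09 × 0.01 = $43.93
Paid family leave insurance: $4,393.09 × 0.0125 = $54.91
State disability insurance: $4,393.09 × 0.01 = $43.93
OASDI: $4,393.09 × 0.06 = $263.59
Charity payroll deduction: $105.35
Total deductions = $43.93 + $54.91 + $43.93 + $263.59 + $105.35 = $511.71
Net pay = $4,393.09 − $511.71 = $3,881.38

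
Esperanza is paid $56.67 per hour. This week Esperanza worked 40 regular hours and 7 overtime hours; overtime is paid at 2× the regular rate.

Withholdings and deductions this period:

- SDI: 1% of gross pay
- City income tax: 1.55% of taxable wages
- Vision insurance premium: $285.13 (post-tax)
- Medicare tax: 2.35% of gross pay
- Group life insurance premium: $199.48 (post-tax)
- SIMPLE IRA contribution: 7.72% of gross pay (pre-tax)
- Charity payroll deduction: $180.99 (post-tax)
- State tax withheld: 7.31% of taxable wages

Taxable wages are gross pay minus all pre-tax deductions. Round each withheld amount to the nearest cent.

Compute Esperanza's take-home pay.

$1,805.62

Regular pay: 40 × $56.67 = $2,266.80
Overtime pay: 7 × $56.67 × 2 = $793.38
Gross pay = $2,266.80 + $793.38 = $3,060.18
SIMPLE IRA contribution: $3,060.18 × 0.0772 = $236.25
Taxable wages = $3,060.18 − $236.25 = $2,823.93
State tax withheld: $2,823.93 × 0.0731 = $206.43
City income tax: $2,823.93 × 0.0155 = $43.77
SDI: $3,060.18 × 0.01 = $30.60
Medicare tax: $3,060.18 × 0.0235 = $71.91
Charity payroll deduction: $180.99
Group life insurance premium: $199.48
Vision insurance premium: $285.13
Total deductions = $236.25 + $206.43 + $43.77 + $30.60 + $71.91 + $180.99 + $199.48 + $285.13 = $1,254.56
Net pay = $3,060.18 − $1,254.56 = $1,805.62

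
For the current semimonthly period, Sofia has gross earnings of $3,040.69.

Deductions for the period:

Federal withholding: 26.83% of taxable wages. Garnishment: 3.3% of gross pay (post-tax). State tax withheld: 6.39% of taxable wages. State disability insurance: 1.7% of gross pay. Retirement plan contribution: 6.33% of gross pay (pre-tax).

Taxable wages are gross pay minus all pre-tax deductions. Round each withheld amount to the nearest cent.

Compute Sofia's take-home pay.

$1,750.01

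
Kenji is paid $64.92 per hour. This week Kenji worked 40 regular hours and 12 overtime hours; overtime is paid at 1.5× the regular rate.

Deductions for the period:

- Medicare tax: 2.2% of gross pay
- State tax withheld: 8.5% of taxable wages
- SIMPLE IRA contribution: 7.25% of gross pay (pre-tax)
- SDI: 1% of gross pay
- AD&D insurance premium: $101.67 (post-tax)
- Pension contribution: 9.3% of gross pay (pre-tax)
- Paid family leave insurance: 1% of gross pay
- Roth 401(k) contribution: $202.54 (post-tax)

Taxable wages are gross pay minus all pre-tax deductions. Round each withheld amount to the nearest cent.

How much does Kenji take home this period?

Regular pay: 40 × $64.92 = $2596.80
Overtime pay: 12 × $64.92 × 1.5 = $1168.56
Gross pay = $2596.80 + $1168.56 = $3765.36
Pension contribution: $3765.36 × 0.093 = $350.18
SIMPLE IRA contribution: $3765.36 × 0.0725 = $272.99
Pre-tax total = $350.18 + $272.99 = $623.17
Taxable wages = $3765.36 − $623.17 = $3142.19
State tax withheld: $3142.19 × 0.085 = $267.09
SDI: $3765.36 × 0.01 = $37.65
Medicare tax: $3765.36 × 0.022 = $82.84
Paid family leave insurance: $3765.36 × 0.01 = $37.65
Roth 401(k) contribution: $202.54
AD&D insurance premium: $101.67
Total deductions = $350.18 + $272.99 + $267.09 + $37.65 + $82.84 + $37.65 + $202.54 + $101.67 = $1352.61
Net pay = $3765.36 − $1352.61 = $2412.75

$2412.75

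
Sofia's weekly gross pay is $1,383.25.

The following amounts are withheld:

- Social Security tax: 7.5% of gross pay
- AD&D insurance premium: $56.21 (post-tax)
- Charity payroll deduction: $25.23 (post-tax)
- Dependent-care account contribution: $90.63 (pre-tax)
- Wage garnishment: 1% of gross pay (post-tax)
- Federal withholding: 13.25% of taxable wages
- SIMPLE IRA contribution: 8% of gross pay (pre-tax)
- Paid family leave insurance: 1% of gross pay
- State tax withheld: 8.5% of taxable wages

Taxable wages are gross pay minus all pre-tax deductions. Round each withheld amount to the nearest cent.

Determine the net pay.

Dependent-care account contribution: $90.63
SIMPLE IRA contribution: $1,383.25 × 0.08 = $110.66
Pre-tax total = $90.63 + $110.66 = $201.29
Taxable wages = $1,383.25 − $201.29 = $1,181.96
Federal withholding: $1,181.96 × 0.1325 = $156.61
State tax withheld: $1,181.96 × 0.085 = $100.47
Social Security tax: $1,383.25 × 0.075 = $103.74
Paid family leave insurance: $1,383.25 × 0.01 = $13.83
Charity payroll deduction: $25.23
AD&D insurance premium: $56.21
Wage garnishment: $1,383.25 × 0.01 = $13.83
Total deductions = $90.63 + $110.66 + $156.61 + $100.47 + $103.74 + $13.83 + $25.23 + $56.21 + $13.83 = $671.21
Net pay = $1,383.25 − $671.21 = $712.04

$712.04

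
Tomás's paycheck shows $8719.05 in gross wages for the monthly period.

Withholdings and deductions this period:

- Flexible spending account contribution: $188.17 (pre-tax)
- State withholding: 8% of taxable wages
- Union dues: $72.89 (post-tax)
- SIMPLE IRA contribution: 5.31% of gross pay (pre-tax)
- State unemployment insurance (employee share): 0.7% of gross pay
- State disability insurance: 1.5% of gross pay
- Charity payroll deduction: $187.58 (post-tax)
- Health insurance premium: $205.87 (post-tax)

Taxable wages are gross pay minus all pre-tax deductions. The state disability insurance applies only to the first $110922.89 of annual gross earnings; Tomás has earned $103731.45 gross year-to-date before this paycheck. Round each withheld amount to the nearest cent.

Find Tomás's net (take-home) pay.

$6787.23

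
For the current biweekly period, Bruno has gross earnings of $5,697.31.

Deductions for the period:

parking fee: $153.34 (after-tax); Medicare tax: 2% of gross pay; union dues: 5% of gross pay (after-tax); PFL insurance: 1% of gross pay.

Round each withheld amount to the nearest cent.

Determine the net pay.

$5,088.18

Medicare tax: $5,697.31 × 0.02 = $113.95
PFL insurance: $5,697.31 × 0.01 = $56.97
Parking fee: $153.34
Union dues: $5,697.31 × 0.05 = $284.87
Total deductions = $113.95 + $56.97 + $153.34 + $284.87 = $609.13
Net pay = $5,697.31 − $609.13 = $5,088.18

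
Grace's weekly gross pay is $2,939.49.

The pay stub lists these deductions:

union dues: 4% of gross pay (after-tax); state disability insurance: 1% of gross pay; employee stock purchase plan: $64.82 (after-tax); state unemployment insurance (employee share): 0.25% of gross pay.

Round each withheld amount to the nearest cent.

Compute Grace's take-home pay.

State disability insurance: $2,939.49 × 0.01 = $29.39
State unemployment insurance (employee share): $2,939.49 × 0.0025 = $7.35
Union dues: $2,939.49 × 0.04 = $117.58
Employee stock purchase plan: $64.82
Total deductions = $29.39 + $7.35 + $117.58 + $64.82 = $219.14
Net pay = $2,939.49 − $219.14 = $2,720.35

$2,720.35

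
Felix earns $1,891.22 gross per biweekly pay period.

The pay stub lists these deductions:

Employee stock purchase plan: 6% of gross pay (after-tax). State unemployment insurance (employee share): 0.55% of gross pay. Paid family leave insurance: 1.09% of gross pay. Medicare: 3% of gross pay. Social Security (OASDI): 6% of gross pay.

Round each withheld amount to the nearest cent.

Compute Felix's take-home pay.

$1,576.53

State unemployment insurance (employee share): $1,891.22 × 0.0055 = $10.40
Social Security (OASDI): $1,891.22 × 0.06 = $113.47
Medicare: $1,891.22 × 0.03 = $56.74
Paid family leave insurance: $1,891.22 × 0.0109 = $20.61
Employee stock purchase plan: $1,891.22 × 0.06 = $113.47
Total deductions = $10.40 + $113.47 + $56.74 + $20.61 + $113.47 = $314.69
Net pay = $1,891.22 − $314.69 = $1,576.53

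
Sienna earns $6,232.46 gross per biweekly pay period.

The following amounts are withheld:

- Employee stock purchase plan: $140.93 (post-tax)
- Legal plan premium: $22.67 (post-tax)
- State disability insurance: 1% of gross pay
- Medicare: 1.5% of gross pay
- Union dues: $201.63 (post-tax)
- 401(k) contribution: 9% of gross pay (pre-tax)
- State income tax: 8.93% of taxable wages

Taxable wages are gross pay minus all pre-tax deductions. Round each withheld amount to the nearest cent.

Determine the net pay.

$4,644.03

401(k) contribution: $6,232.46 × 0.09 = $560.92
Taxable wages = $6,232.46 − $560.92 = $5,671.54
State income tax: $5,671.54 × 0.0893 = $506.47
Medicare: $6,232.46 × 0.015 = $93.49
State disability insurance: $6,232.46 × 0.01 = $62.32
Employee stock purchase plan: $140.93
Union dues: $201.63
Legal plan premium: $22.67
Total deductions = $560.92 + $506.47 + $93.49 + $62.32 + $140.93 + $201.63 + $22.67 = $1,588.43
Net pay = $6,232.46 − $1,588.43 = $4,644.03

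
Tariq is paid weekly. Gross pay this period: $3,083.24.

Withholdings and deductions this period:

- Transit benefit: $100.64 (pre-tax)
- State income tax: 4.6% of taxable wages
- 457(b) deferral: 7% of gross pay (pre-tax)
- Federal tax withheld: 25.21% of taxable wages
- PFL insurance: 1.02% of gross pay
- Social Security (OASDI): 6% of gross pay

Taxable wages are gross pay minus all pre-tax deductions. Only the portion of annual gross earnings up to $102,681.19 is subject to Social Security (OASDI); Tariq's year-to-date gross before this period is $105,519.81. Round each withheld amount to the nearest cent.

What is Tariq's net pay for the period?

$1,910.55

Transit benefit: $100.64
457(b) deferral: $3,083.24 × 0.07 = $215.83
Pre-tax total = $100.64 + $215.83 = $316.47
Taxable wages = $3,083.24 − $316.47 = $2,766.77
State income tax: $2,766.77 × 0.046 = $127.27
Federal tax withheld: $2,766.77 × 0.2521 = $697.50
Social Security (OASDI): annual cap $102,681.19 already reached (YTD $105,519.81), so $0.00
PFL insurance: $3,083.24 × 0.0102 = $31.45
Total deductions = $100.64 + $215.83 + $127.27 + $697.50 + $0.00 + $31.45 = $1,172.69
Net pay = $3,083.24 − $1,172.69 = $1,910.55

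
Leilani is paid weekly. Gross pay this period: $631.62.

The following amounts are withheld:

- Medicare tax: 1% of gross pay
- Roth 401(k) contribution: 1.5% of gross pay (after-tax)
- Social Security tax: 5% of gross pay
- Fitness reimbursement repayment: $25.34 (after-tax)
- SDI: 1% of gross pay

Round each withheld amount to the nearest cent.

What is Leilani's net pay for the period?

$552.59

Medicare tax: $631.62 × 0.01 = $6.32
SDI: $631.62 × 0.01 = $6.32
Social Security tax: $631.62 × 0.05 = $31.58
Fitness reimbursement repayment: $25.34
Roth 401(k) contribution: $631.62 × 0.015 = $9.47
Total deductions = $6.32 + $6.32 + $31.58 + $25.34 + $9.47 = $79.03
Net pay = $631.62 − $79.03 = $552.59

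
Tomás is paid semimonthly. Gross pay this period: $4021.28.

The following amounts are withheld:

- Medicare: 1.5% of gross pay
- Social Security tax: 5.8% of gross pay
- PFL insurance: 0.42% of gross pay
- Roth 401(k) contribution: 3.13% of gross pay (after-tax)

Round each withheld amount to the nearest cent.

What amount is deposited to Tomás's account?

$3584.97

Medicare: $4021.28 × 0.015 = $60.32
PFL insurance: $4021.28 × 0.0042 = $16.89
Social Security tax: $4021.28 × 0.058 = $233.23
Roth 401(k) contribution: $4021.28 × 0.0313 = $125.87
Total deductions = $60.32 + $16.89 + $233.23 + $125.87 = $436.31
Net pay = $4021.28 − $436.31 = $3584.97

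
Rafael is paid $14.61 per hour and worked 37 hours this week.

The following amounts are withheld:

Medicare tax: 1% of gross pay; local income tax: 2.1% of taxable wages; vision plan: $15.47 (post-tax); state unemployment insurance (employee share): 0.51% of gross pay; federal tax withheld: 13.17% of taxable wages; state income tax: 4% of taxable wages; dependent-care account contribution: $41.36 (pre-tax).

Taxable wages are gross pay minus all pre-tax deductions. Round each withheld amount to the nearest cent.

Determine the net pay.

$379.37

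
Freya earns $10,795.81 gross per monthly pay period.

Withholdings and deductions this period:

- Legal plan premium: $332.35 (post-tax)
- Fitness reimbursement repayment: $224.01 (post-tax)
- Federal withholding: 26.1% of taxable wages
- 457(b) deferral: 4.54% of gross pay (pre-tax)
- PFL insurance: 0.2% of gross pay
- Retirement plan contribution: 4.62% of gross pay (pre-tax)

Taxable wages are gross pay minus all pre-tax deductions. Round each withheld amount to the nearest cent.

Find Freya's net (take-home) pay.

Retirement plan contribution: $10,795.81 × 0.0462 = $498.77
457(b) deferral: $10,795.81 × 0.0454 = $490.13
Pre-tax total = $498.77 + $490.13 = $988.90
Taxable wages = $10,795.81 − $988.90 = $9,806.91
Federal withholding: $9,806.91 × 0.261 = $2,559.60
PFL insurance: $10,795.81 × 0.002 = $21.59
Fitness reimbursement repayment: $224.01
Legal plan premium: $332.35
Total deductions = $498.77 + $490.13 + $2,559.60 + $21.59 + $224.01 + $332.35 = $4,126.45
Net pay = $10,795.81 − $4,126.45 = $6,669.36

$6,669.36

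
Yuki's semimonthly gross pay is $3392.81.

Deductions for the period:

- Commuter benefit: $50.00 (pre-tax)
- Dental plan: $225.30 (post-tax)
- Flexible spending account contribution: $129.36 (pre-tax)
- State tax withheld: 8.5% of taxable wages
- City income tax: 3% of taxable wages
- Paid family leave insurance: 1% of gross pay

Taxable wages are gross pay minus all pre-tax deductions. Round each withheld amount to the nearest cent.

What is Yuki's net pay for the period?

Commuter benefit: $50.00
Flexible spending account contribution: $129.36
Pre-tax total = $50.00 + $129.36 = $179.36
Taxable wages = $3392.81 − $179.36 = $3213.45
State tax withheld: $3213.45 × 0.085 = $273.14
City income tax: $3213.45 × 0.03 = $96.40
Paid family leave insurance: $3392.81 × 0.01 = $33.93
Dental plan: $225.30
Total deductions = $50.00 + $129.36 + $273.14 + $96.40 + $33.93 + $225.30 = $808.13
Net pay = $3392.81 − $808.13 = $2584.68

$2584.68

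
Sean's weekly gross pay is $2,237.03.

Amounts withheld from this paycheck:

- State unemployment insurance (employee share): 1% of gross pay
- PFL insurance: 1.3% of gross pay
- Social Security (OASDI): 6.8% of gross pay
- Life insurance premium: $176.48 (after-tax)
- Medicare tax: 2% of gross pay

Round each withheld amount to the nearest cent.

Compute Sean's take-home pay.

$1,812.24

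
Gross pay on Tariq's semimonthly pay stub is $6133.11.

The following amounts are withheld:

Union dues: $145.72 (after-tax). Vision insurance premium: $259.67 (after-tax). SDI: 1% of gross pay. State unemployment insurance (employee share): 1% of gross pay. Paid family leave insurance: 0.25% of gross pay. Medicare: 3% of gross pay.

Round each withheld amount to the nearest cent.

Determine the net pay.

Medicare: $6133.11 × 0.03 = $183.99
Paid family leave insurance: $6133.11 × 0.0025 = $15.33
SDI: $6133.11 × 0.01 = $61.33
State unemployment insurance (employee share): $6133.11 × 0.01 = $61.33
Vision insurance premium: $259.67
Union dues: $145.72
Total deductions = $183.99 + $15.33 + $61.33 + $61.33 + $259.67 + $145.72 = $727.37
Net pay = $6133.11 − $727.37 = $5405.74

$5405.74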